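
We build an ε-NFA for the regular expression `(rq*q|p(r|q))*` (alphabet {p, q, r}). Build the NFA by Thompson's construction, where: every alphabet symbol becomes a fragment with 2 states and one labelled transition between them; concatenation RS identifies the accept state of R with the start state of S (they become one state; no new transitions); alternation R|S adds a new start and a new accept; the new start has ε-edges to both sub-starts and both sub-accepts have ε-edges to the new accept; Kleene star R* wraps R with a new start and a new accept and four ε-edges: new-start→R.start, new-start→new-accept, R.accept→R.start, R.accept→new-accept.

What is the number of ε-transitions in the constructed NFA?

16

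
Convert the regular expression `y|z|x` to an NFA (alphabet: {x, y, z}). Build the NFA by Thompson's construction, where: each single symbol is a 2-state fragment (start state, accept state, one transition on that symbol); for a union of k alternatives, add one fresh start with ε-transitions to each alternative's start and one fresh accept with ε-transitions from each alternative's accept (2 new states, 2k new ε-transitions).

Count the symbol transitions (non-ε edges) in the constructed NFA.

3

By structural recursion:
Each of the 3 symbol leaves contributes exactly 1 symbol transition.
  y|z|x → 3 symbol transitions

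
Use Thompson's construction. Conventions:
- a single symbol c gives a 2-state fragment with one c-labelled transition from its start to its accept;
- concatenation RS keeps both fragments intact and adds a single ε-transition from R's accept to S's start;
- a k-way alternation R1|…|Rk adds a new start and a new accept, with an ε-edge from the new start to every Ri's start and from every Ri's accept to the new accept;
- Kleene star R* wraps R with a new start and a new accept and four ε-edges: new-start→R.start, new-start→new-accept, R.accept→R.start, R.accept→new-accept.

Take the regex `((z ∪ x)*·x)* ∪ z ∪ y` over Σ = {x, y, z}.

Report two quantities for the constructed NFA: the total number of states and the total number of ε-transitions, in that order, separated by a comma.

Per subexpression:
Each of the 5 symbol leaves contributes 2 states and 0 ε-transitions.
  z ∪ x — 6 states, 4 ε-transitions
  (z ∪ x)* — 8 states, 8 ε-transitions
  (z ∪ x)*·x — 10 states, 9 ε-transitions
  ((z ∪ x)*·x)* — 12 states, 13 ε-transitions
  ((z ∪ x)*·x)* ∪ z ∪ y — 18 states, 19 ε-transitions

18, 19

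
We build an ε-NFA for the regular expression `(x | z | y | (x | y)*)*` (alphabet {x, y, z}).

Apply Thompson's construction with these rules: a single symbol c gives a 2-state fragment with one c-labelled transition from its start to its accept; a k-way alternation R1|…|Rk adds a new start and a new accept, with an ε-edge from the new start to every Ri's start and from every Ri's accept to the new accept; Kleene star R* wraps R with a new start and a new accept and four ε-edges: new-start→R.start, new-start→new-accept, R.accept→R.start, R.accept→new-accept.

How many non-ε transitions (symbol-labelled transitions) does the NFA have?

Recursing over subexpressions:
Each of the 5 symbol leaves contributes exactly 1 symbol transition.
  x | y = 2 symbol transitions
  (x | y)* = 2 symbol transitions
  x | z | y | (x | y)* = 5 symbol transitions
  (x | z | y | (x | y)*)* = 5 symbol transitions

5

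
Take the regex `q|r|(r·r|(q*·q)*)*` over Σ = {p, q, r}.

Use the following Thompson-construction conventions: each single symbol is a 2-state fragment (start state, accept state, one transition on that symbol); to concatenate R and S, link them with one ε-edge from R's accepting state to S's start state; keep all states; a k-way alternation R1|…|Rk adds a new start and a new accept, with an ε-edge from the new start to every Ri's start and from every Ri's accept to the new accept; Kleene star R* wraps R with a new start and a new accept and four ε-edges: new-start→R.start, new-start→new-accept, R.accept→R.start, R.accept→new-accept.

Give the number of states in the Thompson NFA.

22

By structural recursion:
Each of the 6 symbol leaves contributes a 2-state fragment.
  r·r : 4 states
  q* : 4 states
  q*·q : 6 states
  (q*·q)* : 8 states
  r·r|(q*·q)* : 14 states
  (r·r|(q*·q)*)* : 16 states
  q|r|(r·r|(q*·q)*)* : 22 states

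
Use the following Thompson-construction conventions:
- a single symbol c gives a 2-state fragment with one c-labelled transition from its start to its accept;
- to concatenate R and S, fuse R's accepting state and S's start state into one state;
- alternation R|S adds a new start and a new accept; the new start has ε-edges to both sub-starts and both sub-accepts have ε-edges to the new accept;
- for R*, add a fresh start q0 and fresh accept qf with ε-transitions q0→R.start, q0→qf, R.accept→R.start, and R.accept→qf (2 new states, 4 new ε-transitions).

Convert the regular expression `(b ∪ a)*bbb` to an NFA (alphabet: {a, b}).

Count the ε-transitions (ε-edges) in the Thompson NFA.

Building bottom-up:
Each of the 5 symbol leaves contributes 0 ε-transitions.
  b ∪ a → 4 ε-transitions
  (b ∪ a)* → 8 ε-transitions
  (b ∪ a)*bbb → 8 ε-transitions

8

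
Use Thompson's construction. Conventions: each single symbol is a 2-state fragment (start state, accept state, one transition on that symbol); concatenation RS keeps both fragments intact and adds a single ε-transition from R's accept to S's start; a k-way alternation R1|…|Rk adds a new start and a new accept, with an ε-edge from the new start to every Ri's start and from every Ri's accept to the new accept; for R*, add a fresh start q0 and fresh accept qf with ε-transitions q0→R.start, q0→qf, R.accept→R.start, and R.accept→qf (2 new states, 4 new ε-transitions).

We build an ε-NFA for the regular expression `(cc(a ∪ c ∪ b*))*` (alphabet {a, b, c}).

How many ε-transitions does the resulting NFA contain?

16

Bottom-up over the parse tree:
Each of the 5 symbol leaves contributes 0 ε-transitions.
  b* = 4 ε-transitions
  a ∪ c ∪ b* = 10 ε-transitions
  cc(a ∪ c ∪ b*) = 12 ε-transitions
  (cc(a ∪ c ∪ b*))* = 16 ε-transitions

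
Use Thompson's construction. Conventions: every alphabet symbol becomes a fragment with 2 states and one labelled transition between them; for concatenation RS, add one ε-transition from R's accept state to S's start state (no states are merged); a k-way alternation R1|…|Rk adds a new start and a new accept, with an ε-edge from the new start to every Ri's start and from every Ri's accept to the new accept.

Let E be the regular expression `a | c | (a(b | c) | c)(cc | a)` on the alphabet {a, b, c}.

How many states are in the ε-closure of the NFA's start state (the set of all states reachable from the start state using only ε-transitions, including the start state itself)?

6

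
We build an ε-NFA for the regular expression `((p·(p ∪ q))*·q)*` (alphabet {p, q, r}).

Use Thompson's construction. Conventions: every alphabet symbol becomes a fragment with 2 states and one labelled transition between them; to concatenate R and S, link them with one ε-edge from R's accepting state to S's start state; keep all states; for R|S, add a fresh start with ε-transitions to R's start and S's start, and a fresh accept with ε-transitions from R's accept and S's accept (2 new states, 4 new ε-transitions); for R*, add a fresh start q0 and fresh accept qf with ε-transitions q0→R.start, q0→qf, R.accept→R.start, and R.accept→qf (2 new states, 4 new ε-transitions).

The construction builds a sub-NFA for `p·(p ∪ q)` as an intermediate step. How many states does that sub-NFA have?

Fragment for `p·(p ∪ q)`:
Each of the 3 symbol leaves contributes a 2-state fragment.
  p ∪ q → 6 states
  p·(p ∪ q) → 8 states

8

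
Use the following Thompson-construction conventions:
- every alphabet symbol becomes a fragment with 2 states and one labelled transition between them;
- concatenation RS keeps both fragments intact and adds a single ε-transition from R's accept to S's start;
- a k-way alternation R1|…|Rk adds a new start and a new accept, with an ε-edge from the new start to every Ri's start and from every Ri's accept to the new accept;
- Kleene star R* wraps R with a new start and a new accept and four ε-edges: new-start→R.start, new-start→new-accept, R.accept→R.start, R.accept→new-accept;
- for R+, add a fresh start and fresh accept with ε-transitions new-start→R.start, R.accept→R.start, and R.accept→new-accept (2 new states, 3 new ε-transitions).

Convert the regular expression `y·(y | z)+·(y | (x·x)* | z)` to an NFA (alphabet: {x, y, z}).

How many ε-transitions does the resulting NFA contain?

20

Recursing over subexpressions:
Each of the 7 symbol leaves contributes 0 ε-transitions.
  y | z : 4 ε-transitions
  (y | z)+ : 7 ε-transitions
  x·x : 1 ε-transition
  (x·x)* : 5 ε-transitions
  y | (x·x)* | z : 11 ε-transitions
  y·(y | z)+·(y | (x·x)* | z) : 20 ε-transitions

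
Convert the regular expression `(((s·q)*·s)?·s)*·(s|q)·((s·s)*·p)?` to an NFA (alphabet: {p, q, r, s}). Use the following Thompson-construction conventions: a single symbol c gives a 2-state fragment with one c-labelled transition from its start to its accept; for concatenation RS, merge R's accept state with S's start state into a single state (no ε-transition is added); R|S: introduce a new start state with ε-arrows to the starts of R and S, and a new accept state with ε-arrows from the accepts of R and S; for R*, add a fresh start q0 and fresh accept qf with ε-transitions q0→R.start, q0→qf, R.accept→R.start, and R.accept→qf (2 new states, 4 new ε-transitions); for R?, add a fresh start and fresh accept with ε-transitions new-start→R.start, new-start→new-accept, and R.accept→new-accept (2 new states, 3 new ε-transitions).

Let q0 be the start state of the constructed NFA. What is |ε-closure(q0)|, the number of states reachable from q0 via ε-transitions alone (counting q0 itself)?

9

Work bottom-up. For each fragment F, track |ε-closure(F.start)| and whether F's accept lies in that closure (i.e. whether F accepts ε). A single-symbol fragment has closure size 1 and does not accept ε.
  s·q → C equals the left operand's closure size = 1 (its accept is not ε-reachable, so the closure stops there)
  (s·q)* → C = 1 (new start) + 1 (body) + 1 (new accept) = 3
  (s·q)*·s → the left operand accepts ε, so the closure extends into the next operand (the shared merged state is already counted); C = 3 + (1−1) = 3
  ((s·q)*·s)? → C = 1 (new start) + 3 (body) + 1 (new accept, via ε) = 5
  ((s·q)*·s)?·s → C = 5 + (1−1) = 5 (closure spills across the concat boundary because the left factor accepts ε)
  (((s·q)*·s)?·s)* → C = 1 (new start) + 5 (body) + 1 (new accept) = 7
  s|q → C = 1 + 1 + 1 = 3 (the new accept is not ε-reachable since no branch accepts ε)
  s·s → C equals the left operand's closure size = 1 (its accept is not ε-reachable, so the closure stops there)
  (s·s)* → C = 1 (new start) + 1 (body) + 1 (new accept) = 3
  (s·s)*·p → the left operand accepts ε, so the closure extends into the next operand (the shared merged state is already counted); C = 3 + (1−1) = 3
  ((s·s)*·p)? → C = 1 (new start) + 3 (body) + 1 (new accept, via ε) = 5
  (((s·q)*·s)?·s)*·(s|q)·((s·s)*·p)? → C = 7 + (3−1) = 9 (closure spills across the concat boundary because the left factor accepts ε)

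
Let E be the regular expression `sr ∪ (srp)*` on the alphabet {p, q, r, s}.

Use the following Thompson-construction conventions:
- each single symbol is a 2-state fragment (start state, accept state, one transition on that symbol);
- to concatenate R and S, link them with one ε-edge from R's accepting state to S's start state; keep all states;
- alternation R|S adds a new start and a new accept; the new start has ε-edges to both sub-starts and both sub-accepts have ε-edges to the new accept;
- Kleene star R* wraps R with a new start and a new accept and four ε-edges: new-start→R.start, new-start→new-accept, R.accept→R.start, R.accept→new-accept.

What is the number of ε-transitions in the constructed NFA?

11

Bottom-up over the parse tree:
Each of the 5 symbol leaves contributes 0 ε-transitions.
  sr : 1 ε-transition
  srp : 2 ε-transitions
  (srp)* : 6 ε-transitions
  sr ∪ (srp)* : 11 ε-transitions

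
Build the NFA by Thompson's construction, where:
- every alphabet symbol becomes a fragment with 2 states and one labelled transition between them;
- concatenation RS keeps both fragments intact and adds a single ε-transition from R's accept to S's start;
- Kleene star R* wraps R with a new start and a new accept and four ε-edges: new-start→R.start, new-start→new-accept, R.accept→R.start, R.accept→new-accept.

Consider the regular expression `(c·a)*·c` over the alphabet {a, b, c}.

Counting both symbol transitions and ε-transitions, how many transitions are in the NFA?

Bottom-up over the parse tree:
Each of the 3 symbol leaves contributes 1 transition (1 symbol, 0 ε).
  c·a : 3 transitions (2 symbol, 1 ε)
  (c·a)* : 7 transitions (2 symbol, 5 ε)
  (c·a)*·c : 9 transitions (3 symbol, 6 ε)

9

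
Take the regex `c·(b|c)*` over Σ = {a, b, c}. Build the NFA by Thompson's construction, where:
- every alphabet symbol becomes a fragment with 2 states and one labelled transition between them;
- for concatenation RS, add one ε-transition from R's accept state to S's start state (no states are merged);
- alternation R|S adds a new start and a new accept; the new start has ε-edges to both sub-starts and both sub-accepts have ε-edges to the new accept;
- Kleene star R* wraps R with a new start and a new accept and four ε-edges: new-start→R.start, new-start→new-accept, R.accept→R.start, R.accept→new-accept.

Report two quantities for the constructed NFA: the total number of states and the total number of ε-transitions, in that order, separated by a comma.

Recursing over subexpressions:
Each of the 3 symbol leaves contributes 2 states and 0 ε-transitions.
  b|c : 6 states, 4 ε-transitions
  (b|c)* : 8 states, 8 ε-transitions
  c·(b|c)* : 10 states, 9 ε-transitions

10, 9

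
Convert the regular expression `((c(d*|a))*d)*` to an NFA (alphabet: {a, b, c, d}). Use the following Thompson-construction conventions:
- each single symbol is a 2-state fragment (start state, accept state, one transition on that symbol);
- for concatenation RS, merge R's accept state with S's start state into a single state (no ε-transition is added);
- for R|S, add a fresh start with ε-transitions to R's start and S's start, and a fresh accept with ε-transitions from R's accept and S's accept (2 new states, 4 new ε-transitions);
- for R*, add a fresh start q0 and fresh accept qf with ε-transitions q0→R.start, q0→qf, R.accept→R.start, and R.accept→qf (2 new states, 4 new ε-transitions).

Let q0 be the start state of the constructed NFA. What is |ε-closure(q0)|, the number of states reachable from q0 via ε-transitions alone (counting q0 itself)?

5

Compute the ε-closure size of each fragment's start state recursively; a symbol fragment's start has no outgoing ε-edge, so its closure is just itself (size 1).
  d* : |ε-closure| = 1 (new start) + 1 (body) + 1 (new accept) = 3
  d*|a : new start ε-reaches every alternative's start; at least one alternative accepts ε, so the union's new accept is reached too: |ε-closure| = 1 + 3 + 1 + 1 = 6
  c(d*|a) : same as the first factor's closure: |ε-closure| = 1
  (c(d*|a))* : new start has ε-edges to the inner start and to the new accept, so |ε-closure| = 2 + 1 = 3
  (c(d*|a))*d : |ε-closure| = 3 + (1−1) = 3 (closure spills across the concat boundary because the left factor accepts ε)
  ((c(d*|a))*d)* : |ε-closure| = 1 (new start) + 3 (body) + 1 (new accept) = 5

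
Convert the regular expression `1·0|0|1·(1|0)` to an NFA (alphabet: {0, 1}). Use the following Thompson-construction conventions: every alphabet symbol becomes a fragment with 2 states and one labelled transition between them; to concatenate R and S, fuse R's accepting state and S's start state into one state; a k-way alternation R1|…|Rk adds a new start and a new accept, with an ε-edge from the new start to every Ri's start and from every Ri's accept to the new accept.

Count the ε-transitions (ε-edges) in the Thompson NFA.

Building bottom-up:
Each of the 6 symbol leaves contributes 0 ε-transitions.
  1·0 → 0 ε-transitions
  1|0 → 4 ε-transitions
  1·(1|0) → 4 ε-transitions
  1·0|0|1·(1|0) → 10 ε-transitions

10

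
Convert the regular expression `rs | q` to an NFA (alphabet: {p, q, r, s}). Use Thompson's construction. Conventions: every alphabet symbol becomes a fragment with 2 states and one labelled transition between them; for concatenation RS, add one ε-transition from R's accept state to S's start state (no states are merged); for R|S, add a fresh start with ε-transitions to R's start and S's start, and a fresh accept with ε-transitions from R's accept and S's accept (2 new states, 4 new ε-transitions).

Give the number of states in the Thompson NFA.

8

Building bottom-up:
Each of the 3 symbol leaves contributes a 2-state fragment.
  rs — 4 states
  rs | q — 8 states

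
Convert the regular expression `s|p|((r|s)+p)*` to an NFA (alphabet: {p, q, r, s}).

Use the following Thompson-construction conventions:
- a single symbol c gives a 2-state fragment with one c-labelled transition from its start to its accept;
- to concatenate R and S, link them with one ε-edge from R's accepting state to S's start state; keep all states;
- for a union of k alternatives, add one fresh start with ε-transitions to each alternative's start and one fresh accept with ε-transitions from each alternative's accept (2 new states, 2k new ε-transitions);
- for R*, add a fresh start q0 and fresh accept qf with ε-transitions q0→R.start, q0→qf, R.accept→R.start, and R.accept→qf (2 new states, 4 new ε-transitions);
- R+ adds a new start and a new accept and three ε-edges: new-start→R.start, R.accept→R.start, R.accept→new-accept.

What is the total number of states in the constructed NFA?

Per subexpression:
Each of the 5 symbol leaves contributes a 2-state fragment.
  r|s = 6 states
  (r|s)+ = 8 states
  (r|s)+p = 10 states
  ((r|s)+p)* = 12 states
  s|p|((r|s)+p)* = 18 states

18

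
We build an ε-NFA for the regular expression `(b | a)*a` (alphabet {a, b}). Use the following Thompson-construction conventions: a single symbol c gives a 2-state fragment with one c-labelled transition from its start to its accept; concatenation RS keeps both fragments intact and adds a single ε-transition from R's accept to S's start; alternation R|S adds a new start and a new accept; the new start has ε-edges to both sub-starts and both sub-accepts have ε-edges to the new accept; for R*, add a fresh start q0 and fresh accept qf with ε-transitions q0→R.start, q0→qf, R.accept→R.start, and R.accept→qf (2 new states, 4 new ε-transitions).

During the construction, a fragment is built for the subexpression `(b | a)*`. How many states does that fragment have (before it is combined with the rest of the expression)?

8

Fragment for `(b | a)*`:
Each of the 2 symbol leaves contributes a 2-state fragment.
  b | a — 6 states
  (b | a)* — 8 states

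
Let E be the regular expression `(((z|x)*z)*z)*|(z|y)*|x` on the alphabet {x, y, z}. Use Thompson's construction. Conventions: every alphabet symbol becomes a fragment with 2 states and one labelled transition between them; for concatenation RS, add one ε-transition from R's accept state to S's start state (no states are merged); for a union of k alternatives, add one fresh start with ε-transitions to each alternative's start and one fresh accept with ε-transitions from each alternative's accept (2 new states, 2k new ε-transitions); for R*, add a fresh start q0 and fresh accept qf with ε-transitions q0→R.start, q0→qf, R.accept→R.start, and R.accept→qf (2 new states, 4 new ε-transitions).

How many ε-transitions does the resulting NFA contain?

By structural recursion:
Each of the 7 symbol leaves contributes 0 ε-transitions.
  z|x : 4 ε-transitions
  (z|x)* : 8 ε-transitions
  (z|x)*z : 9 ε-transitions
  ((z|x)*z)* : 13 ε-transitions
  ((z|x)*z)*z : 14 ε-transitions
  (((z|x)*z)*z)* : 18 ε-transitions
  z|y : 4 ε-transitions
  (z|y)* : 8 ε-transitions
  (((z|x)*z)*z)*|(z|y)*|x : 32 ε-transitions

32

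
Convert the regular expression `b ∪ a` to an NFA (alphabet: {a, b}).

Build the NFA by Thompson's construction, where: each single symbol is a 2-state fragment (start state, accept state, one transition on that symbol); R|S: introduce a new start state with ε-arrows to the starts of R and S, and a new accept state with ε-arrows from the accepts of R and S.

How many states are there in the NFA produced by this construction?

Recursing over subexpressions:
Each of the 2 symbol leaves contributes a 2-state fragment.
  b ∪ a = 6 states

6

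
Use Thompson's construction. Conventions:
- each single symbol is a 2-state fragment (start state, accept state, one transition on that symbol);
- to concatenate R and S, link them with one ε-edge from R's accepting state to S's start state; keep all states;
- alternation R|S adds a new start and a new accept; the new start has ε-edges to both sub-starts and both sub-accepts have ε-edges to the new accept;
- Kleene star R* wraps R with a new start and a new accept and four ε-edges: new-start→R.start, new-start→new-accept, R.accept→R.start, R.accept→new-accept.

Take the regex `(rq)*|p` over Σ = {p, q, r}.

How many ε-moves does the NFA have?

Bottom-up over the parse tree:
Each of the 3 symbol leaves contributes 0 ε-transitions.
  rq — 1 ε-transition
  (rq)* — 5 ε-transitions
  (rq)*|p — 9 ε-transitions

9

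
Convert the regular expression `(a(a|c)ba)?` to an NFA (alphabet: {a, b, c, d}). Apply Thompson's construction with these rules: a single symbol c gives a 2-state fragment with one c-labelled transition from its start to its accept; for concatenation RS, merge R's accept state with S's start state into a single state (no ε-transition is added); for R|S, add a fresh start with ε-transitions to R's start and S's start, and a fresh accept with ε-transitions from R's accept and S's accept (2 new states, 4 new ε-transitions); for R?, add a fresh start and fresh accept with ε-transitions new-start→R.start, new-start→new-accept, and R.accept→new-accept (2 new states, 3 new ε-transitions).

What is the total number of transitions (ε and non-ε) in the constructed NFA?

12

Per subexpression:
Each of the 5 symbol leaves contributes 1 transition (1 symbol, 0 ε).
  a|c = 6 transitions (2 symbol, 4 ε)
  a(a|c)ba = 9 transitions (5 symbol, 4 ε)
  (a(a|c)ba)? = 12 transitions (5 symbol, 7 ε)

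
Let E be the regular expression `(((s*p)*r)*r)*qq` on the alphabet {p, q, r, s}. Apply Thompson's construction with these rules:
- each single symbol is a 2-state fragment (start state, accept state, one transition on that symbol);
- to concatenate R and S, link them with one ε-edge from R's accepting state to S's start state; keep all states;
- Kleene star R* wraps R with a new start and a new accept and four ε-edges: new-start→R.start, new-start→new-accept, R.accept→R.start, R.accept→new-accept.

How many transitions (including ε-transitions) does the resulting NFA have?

Per subexpression:
Each of the 6 symbol leaves contributes 1 transition (1 symbol, 0 ε).
  s* = 5 transitions (1 symbol, 4 ε)
  s*p = 7 transitions (2 symbol, 5 ε)
  (s*p)* = 11 transitions (2 symbol, 9 ε)
  (s*p)*r = 13 transitions (3 symbol, 10 ε)
  ((s*p)*r)* = 17 transitions (3 symbol, 14 ε)
  ((s*p)*r)*r = 19 transitions (4 symbol, 15 ε)
  (((s*p)*r)*r)* = 23 transitions (4 symbol, 19 ε)
  (((s*p)*r)*r)*qq = 27 transitions (6 symbol, 21 ε)

27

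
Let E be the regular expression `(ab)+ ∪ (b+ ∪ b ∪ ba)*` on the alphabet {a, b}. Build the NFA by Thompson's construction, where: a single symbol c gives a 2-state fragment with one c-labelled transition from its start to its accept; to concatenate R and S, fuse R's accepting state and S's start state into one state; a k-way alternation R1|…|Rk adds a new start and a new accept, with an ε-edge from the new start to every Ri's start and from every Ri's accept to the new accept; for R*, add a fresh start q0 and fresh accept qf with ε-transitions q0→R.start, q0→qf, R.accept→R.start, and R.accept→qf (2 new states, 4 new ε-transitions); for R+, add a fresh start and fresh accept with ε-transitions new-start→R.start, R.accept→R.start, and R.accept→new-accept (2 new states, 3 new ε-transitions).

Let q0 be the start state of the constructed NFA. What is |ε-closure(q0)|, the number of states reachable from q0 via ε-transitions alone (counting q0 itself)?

11

Work bottom-up. For each fragment F, track |ε-closure(F.start)| and whether F's accept lies in that closure (i.e. whether F accepts ε). A single-symbol fragment has closure size 1 and does not accept ε.
  ab → same as the first factor's closure: C = 1
  (ab)+ → C = 1 + 1 = 2 (the body doesn't accept ε, so the new accept is not reached)
  b+ → C = 1 + 1 = 2 (the body doesn't accept ε, so the new accept is not reached)
  ba → C equals the left operand's closure size = 1 (its accept is not ε-reachable, so the closure stops there)
  b+ ∪ b ∪ ba → new start ε-reaches every alternative's start; none of them accept ε, so the new accept is not reached: C = 1 + 2 + 1 + 1 = 5
  (b+ ∪ b ∪ ba)* → C = 1 (new start) + 5 (body) + 1 (new accept) = 7
  (ab)+ ∪ (b+ ∪ b ∪ ba)* → new start ε-reaches every alternative's start; at least one alternative accepts ε, so the union's new accept is reached too: C = 1 + 2 + 7 + 1 = 11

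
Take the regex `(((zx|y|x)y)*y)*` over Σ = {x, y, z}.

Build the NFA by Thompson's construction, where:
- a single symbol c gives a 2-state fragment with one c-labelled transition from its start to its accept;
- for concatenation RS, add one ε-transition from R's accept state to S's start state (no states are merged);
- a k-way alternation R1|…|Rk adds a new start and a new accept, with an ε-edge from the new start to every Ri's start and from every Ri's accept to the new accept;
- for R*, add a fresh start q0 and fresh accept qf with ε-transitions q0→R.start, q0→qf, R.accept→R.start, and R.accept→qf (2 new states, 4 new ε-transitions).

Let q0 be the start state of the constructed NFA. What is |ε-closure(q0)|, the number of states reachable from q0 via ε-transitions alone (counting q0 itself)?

9

Compute the ε-closure size of each fragment's start state recursively; a symbol fragment's start has no outgoing ε-edge, so its closure is just itself (size 1).
  zx → C equals the left operand's closure size = 1 (its accept is not ε-reachable, so the closure stops there)
  zx|y|x → new start ε-reaches every alternative's start; none of them accept ε, so the new accept is not reached: C = 1 + 1 + 1 + 1 = 4
  (zx|y|x)y → same as the first factor's closure: C = 4
  ((zx|y|x)y)* → the star's fresh start ε-reaches both the body's start and the fresh accept: C = 2 + 4 = 6
  ((zx|y|x)y)*y → the left operand accepts ε, so the closure extends into the next operand (via the concat ε-link); C = 6 + 1 = 7
  (((zx|y|x)y)*y)* → new start has ε-edges to the inner start and to the new accept, so C = 2 + 7 = 9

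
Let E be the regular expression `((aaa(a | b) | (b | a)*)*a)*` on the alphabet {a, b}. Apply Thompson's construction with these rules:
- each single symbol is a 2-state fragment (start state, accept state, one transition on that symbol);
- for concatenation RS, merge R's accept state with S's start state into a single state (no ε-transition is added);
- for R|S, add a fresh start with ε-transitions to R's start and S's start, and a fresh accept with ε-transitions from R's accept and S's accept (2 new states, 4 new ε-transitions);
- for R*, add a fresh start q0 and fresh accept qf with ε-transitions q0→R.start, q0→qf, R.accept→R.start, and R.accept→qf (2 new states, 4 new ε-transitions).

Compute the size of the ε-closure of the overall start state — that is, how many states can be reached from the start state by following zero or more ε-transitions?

Work bottom-up. For each fragment F, track |ε-closure(F.start)| and whether F's accept lies in that closure (i.e. whether F accepts ε). A single-symbol fragment has closure size 1 and does not accept ε.
  a | b → new start ε-reaches every alternative's start; none of them accept ε, so the new accept is not reached: |ε-closure| = 1 + 1 + 1 = 3
  aaa(a | b) → |ε-closure| equals the left operand's closure size = 1 (its accept is not ε-reachable, so the closure stops there)
  b | a → |ε-closure| = 1 + 1 + 1 = 3 (the new accept is not ε-reachable since no branch accepts ε)
  (b | a)* → new start has ε-edges to the inner start and to the new accept, so |ε-closure| = 2 + 3 = 5
  aaa(a | b) | (b | a)* → |ε-closure| = 1 (new start) + (1 + 5) + 1 (new accept, since some branch ε-reaches its own accept) = 8
  (aaa(a | b) | (b | a)*)* → the star's fresh start ε-reaches both the body's start and the fresh accept: |ε-closure| = 2 + 8 = 10
  (aaa(a | b) | (b | a)*)*a → |ε-closure| = 10 + (1−1) = 10 (closure spills across the concat boundary because the left factor accepts ε)
  ((aaa(a | b) | (b | a)*)*a)* → the star's fresh start ε-reaches both the body's start and the fresh accept: |ε-closure| = 2 + 10 = 12

12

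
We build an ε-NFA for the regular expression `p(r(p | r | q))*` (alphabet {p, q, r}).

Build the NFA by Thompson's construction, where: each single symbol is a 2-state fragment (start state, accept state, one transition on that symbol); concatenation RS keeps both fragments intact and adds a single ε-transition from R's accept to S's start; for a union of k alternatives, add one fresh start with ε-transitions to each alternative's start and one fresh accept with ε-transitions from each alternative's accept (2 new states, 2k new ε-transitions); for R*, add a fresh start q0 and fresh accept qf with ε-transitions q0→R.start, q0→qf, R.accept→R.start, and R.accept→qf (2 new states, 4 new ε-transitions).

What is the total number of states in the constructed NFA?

By structural recursion:
Each of the 5 symbol leaves contributes a 2-state fragment.
  p | r | q = 8 states
  r(p | r | q) = 10 states
  (r(p | r | q))* = 12 states
  p(r(p | r | q))* = 14 states

14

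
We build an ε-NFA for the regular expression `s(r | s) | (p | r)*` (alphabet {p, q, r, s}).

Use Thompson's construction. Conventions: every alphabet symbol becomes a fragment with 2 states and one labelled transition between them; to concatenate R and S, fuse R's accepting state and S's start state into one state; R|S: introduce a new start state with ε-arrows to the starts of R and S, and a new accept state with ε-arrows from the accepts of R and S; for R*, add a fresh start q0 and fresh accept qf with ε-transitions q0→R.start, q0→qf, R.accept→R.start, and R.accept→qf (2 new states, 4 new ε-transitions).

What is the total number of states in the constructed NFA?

Recursing over subexpressions:
Each of the 5 symbol leaves contributes a 2-state fragment.
  r | s : 6 states
  s(r | s) : 7 states
  p | r : 6 states
  (p | r)* : 8 states
  s(r | s) | (p | r)* : 17 states

17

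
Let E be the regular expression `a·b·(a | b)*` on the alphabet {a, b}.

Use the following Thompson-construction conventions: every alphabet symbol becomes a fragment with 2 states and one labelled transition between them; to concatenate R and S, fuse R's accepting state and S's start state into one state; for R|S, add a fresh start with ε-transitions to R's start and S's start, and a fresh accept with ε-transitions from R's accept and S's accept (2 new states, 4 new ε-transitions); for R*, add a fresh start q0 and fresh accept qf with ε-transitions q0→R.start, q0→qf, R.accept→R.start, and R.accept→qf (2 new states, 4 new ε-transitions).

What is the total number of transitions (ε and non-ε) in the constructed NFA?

12

Building bottom-up:
Each of the 4 symbol leaves contributes 1 transition (1 symbol, 0 ε).
  a | b → 6 transitions (2 symbol, 4 ε)
  (a | b)* → 10 transitions (2 symbol, 8 ε)
  a·b·(a | b)* → 12 transitions (4 symbol, 8 ε)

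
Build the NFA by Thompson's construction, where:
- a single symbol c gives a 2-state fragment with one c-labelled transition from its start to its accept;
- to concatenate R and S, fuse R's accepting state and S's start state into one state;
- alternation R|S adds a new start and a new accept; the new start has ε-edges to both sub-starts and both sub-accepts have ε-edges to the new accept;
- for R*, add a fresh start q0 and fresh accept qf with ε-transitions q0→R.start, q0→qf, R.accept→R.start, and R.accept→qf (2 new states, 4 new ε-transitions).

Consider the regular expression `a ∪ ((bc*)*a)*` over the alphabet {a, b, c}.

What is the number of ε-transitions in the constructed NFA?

16

Building bottom-up:
Each of the 4 symbol leaves contributes 0 ε-transitions.
  c* → 4 ε-transitions
  bc* → 4 ε-transitions
  (bc*)* → 8 ε-transitions
  (bc*)*a → 8 ε-transitions
  ((bc*)*a)* → 12 ε-transitions
  a ∪ ((bc*)*a)* → 16 ε-transitions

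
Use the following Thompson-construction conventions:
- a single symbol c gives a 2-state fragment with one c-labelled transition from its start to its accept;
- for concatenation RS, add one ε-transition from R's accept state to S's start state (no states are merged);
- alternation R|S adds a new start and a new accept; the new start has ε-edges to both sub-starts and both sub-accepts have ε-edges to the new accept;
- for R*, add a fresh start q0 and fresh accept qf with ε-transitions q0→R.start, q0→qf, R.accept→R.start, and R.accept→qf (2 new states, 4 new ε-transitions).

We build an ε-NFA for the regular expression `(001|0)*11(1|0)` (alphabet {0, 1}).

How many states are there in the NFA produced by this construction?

22

Recursing over subexpressions:
Each of the 8 symbol leaves contributes a 2-state fragment.
  001 → 6 states
  001|0 → 10 states
  (001|0)* → 12 states
  1|0 → 6 states
  (001|0)*11(1|0) → 22 states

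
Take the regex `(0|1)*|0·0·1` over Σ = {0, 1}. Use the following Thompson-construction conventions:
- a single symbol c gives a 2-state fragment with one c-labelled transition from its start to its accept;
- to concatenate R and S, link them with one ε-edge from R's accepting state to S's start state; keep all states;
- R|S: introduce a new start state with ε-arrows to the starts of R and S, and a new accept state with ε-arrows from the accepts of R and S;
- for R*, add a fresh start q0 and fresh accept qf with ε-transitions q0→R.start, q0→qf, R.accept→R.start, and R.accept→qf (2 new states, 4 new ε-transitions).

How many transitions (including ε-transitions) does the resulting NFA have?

Building bottom-up:
Each of the 5 symbol leaves contributes 1 transition (1 symbol, 0 ε).
  0|1 : 6 transitions (2 symbol, 4 ε)
  (0|1)* : 10 transitions (2 symbol, 8 ε)
  0·0·1 : 5 transitions (3 symbol, 2 ε)
  (0|1)*|0·0·1 : 19 transitions (5 symbol, 14 ε)

19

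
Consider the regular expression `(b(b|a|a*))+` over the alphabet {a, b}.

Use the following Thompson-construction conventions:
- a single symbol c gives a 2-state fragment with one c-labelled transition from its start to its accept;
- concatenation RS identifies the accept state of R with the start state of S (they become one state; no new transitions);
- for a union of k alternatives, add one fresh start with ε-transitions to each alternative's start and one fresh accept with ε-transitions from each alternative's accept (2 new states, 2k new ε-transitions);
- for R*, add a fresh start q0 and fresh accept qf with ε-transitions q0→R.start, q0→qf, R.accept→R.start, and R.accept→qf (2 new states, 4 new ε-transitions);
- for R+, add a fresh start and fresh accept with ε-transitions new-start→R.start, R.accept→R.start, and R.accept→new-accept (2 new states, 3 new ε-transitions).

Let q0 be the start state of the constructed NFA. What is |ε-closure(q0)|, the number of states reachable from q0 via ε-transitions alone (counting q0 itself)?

2

Compute the ε-closure size of each fragment's start state recursively; a symbol fragment's start has no outgoing ε-edge, so its closure is just itself (size 1).
  a* : new start has ε-edges to the inner start and to the new accept, so |ε-closure| = 2 + 1 = 3
  b|a|a* : new start ε-reaches every alternative's start; at least one alternative accepts ε, so the union's new accept is reached too: |ε-closure| = 1 + 1 + 1 + 3 + 1 = 7
  b(b|a|a*) : same as the first factor's closure: |ε-closure| = 1
  (b(b|a|a*))+ : new start ε-reaches only the body's start; the new accept needs a symbol first: |ε-closure| = 1 + 1 = 2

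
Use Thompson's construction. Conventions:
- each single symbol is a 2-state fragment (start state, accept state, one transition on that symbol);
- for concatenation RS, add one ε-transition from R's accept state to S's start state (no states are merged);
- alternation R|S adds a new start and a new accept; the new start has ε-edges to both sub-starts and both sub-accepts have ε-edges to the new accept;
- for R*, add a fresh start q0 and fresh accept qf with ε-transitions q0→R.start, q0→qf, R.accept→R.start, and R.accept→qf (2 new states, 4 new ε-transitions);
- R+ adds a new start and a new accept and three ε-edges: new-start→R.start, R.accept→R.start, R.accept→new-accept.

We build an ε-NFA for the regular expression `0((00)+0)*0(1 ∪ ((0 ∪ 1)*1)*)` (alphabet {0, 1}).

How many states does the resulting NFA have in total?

30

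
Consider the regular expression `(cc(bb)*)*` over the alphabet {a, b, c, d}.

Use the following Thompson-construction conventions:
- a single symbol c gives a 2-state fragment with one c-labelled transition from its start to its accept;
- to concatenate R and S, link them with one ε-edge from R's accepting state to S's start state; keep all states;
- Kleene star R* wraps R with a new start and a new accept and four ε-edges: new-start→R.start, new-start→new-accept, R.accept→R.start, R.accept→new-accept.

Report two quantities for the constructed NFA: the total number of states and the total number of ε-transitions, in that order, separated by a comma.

By structural recursion:
Each of the 4 symbol leaves contributes 2 states and 0 ε-transitions.
  bb — 4 states, 1 ε-transition
  (bb)* — 6 states, 5 ε-transitions
  cc(bb)* — 10 states, 7 ε-transitions
  (cc(bb)*)* — 12 states, 11 ε-transitions

12, 11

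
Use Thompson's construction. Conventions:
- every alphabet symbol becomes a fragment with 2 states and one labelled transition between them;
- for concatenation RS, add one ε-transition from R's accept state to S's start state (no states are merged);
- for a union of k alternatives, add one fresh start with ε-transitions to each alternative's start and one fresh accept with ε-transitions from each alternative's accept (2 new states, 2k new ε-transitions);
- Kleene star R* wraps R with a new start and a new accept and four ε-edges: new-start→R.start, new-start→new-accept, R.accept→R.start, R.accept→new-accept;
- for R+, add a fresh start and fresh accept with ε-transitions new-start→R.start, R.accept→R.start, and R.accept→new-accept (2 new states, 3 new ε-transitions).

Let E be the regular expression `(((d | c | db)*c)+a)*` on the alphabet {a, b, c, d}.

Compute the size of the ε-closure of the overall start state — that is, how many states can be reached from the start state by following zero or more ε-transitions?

10

Compute the ε-closure size of each fragment's start state recursively; a symbol fragment's start has no outgoing ε-edge, so its closure is just itself (size 1).
  db : same as the first factor's closure: |closure| = 1
  d | c | db : new start ε-reaches every alternative's start; none of them accept ε, so the new accept is not reached: |closure| = 1 + 1 + 1 + 1 = 4
  (d | c | db)* : new start has ε-edges to the inner start and to the new accept, so |closure| = 2 + 4 = 6
  (d | c | db)*c : the left operand accepts ε, so the closure extends into the next operand (via the concat ε-link); |closure| = 6 + 1 = 7
  ((d | c | db)*c)+ : new start ε-reaches only the body's start; the new accept needs a symbol first: |closure| = 1 + 7 = 8
  ((d | c | db)*c)+a : |closure| equals the left operand's closure size = 8 (its accept is not ε-reachable, so the closure stops there)
  (((d | c | db)*c)+a)* : |closure| = 1 (new start) + 8 (body) + 1 (new accept) = 10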